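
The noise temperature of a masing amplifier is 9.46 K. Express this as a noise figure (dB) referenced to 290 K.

0.139 dB

F = 1 + T_e/T₀ = 1 + 9.46/290 = 1.03262
NF = 10 log₁₀(1.03262) = 0.139 dB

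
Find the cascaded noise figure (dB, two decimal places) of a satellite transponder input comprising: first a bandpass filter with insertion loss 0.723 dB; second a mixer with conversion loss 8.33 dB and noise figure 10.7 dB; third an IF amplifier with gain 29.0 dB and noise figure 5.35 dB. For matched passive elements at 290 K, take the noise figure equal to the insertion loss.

Convert to linear (a loss of L dB is a gain of −L dB): F_i = 10^(NF_i/10), G_i = 10^(G_i,dB/10)
  Stage 1: F_1 = 10^(0.723/10) = 1.181, G_1 = 10^(−0.723/10) = 0.8466
  Stage 2: F_2 = 10^(10.7/10) = 11.75, G_2 = 10^(−8.33/10) = 0.1469
  Stage 3: F_3 = 10^(5.35/10) = 3.428, G_3 = 10^(29.0/10) = 794.3
Friis cascade:
  F = 1.181 + (11.75 − 1)/0.8466 + (3.428 − 1)/0.1244 = 33.40
NF = 10 log₁₀(33.40) = 15.24 dB

15.24 dB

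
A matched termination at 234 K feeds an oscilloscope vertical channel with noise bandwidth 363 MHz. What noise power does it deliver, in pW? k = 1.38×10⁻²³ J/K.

1.17 pW

P_n = kTB = 1.38×10⁻²³ × 234 × 3.63×10⁸ = 1.17×10⁻¹² W = 1.17 pW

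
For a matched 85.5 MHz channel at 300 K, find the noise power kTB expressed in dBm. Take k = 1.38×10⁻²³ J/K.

P_n = kTB = 1.38×10⁻²³ × 300 × 8.55×10⁷ = 3.54×10⁻¹³ W
In dBm: 10 log₁₀(3.54×10⁻¹³ / 10⁻³) = −94.5 dBm

−94.5 dBm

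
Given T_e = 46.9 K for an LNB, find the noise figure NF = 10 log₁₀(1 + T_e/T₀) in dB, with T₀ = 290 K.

F = 1 + T_e/T₀ = 1 + 46.9/290 = 1.16172
NF = 10 log₁₀(1.16172) = 0.651 dB

0.651 dB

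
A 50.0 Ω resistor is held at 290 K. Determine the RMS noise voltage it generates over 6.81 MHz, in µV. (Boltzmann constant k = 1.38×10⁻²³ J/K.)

2.33 µV

V_n = √(4kTRB)
4kTRB = 4 × 1.38×10⁻²³ × 290 × 5.00×10¹ × 6.81×10⁶ = 5.45×10⁻¹² V²
V_n = √(5.45×10⁻¹²) = 2.33×10⁻⁶ V = 2.33 µV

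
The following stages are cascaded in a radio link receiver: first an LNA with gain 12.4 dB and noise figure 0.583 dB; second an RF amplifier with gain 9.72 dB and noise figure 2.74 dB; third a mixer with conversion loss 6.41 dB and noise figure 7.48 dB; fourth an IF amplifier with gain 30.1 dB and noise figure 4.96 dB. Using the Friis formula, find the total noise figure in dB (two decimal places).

1.07 dB

Convert to linear (a loss of L dB is a gain of −L dB): F_i = 10^(NF_i/10), G_i = 10^(G_i,dB/10)
  Stage 1: F_1 = 10^(0.583/10) = 1.144, G_1 = 10^(12.4/10) = 17.38
  Stage 2: F_2 = 10^(2.74/10) = 1.879, G_2 = 10^(9.72/10) = 9.376
  Stage 3: F_3 = 10^(7.48/10) = 5.598, G_3 = 10^(−6.41/10) = 0.2286
  Stage 4: F_4 = 10^(4.96/10) = 3.133, G_4 = 10^(30.1/10) = 1023
Friis cascade:
  F = 1.144 + (1.879 − 1)/17.38 + (5.598 − 1)/162.9 + (3.133 − 1)/37.24 = 1.280
NF = 10 log₁₀(1.280) = 1.07 dB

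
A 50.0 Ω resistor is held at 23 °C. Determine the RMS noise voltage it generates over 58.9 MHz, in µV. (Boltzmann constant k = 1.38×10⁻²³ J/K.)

6.94 µV

T = 23 °C + 273.15 = 296.15 K
V_n = √(4kTRB)
4kTRB = 4 × 1.38×10⁻²³ × 296.15 × 5.00×10¹ × 5.89×10⁷ = 4.81×10⁻¹¹ V²
V_n = √(4.81×10⁻¹¹) = 6.94×10⁻⁶ V = 6.94 µV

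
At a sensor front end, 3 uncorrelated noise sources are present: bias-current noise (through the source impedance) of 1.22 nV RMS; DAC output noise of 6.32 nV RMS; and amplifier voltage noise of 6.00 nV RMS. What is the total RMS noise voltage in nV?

Uncorrelated sources add in power (mean-square): V_tot = √(ΣV_i²)
V_tot = √[(1.22×10⁻⁹)² + (6.32×10⁻⁹)² + (6.00×10⁻⁹)²] = 8.80×10⁻⁹ V = 8.80 nV

8.80 nV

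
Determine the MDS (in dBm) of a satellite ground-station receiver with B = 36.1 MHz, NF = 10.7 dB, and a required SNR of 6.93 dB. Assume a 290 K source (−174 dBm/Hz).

Sensitivity = −174 + 10 log₁₀(B) + NF + SNR_min
= −174 + 75.58 + 10.7 + 6.93
= −80.79 dBm → −80.8 dBm

−80.8 dBm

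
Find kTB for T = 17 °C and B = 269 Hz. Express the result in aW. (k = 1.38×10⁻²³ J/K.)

1.08 aW

T = 17 °C + 273.15 = 290.15 K
P_n = kTB = 1.38×10⁻²³ × 290.15 × 2.69×10² = 1.08×10⁻¹⁸ W = 1.08 aW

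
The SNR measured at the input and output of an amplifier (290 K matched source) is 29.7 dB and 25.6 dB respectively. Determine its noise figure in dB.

NF (dB) = SNR_in(dB) − SNR_out(dB) when the source is at T₀
NF = 29.7 − 25.6 = 4.1 dB

4.1 dB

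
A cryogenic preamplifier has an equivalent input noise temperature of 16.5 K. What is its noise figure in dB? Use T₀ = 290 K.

F = 1 + T_e/T₀ = 1 + 16.5/290 = 1.0569
NF = 10 log₁₀(1.0569) = 0.240 dB

0.240 dB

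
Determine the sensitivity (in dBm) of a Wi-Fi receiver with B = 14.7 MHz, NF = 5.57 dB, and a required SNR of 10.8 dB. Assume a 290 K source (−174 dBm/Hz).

Sensitivity = −174 + 10 log₁₀(B) + NF + SNR_min
= −174 + 71.67 + 5.57 + 10.8
= −85.96 dBm → −86.0 dBm

−86.0 dBm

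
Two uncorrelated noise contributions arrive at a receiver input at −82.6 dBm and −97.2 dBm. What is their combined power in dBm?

Convert to linear, add, convert back:
P₁ = 5.50×10⁻¹² W, P₂ = 1.91×10⁻¹³ W
P_tot = 5.69×10⁻¹² W → 10 log₁₀(P_tot / 10⁻³) = −82.5 dBm

−82.5 dBm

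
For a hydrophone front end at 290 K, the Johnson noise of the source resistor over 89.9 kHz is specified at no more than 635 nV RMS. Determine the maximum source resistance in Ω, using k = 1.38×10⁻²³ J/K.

Johnson–Nyquist: V_n = √(4kTRB) ⇒ R = V_n² / (4kTB)
4kTB = 4 × 1.38×10⁻²³ × 290 × 8.99×10⁴ = 1.44×10⁻¹⁵
R = (6.35×10⁻⁷)² / 1.44×10⁻¹⁵ = 2.80×10² Ω = 280 Ω

280 Ω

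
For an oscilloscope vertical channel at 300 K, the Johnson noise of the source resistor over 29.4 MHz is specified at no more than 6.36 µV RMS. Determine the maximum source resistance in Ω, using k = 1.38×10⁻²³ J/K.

83.1 Ω

Johnson–Nyquist: V_n = √(4kTRB) ⇒ R = V_n² / (4kTB)
4kTB = 4 × 1.38×10⁻²³ × 300 × 2.94×10⁷ = 4.87×10⁻¹³
R = (6.36×10⁻⁶)² / 4.87×10⁻¹³ = 8.31×10¹ Ω = 83.1 Ω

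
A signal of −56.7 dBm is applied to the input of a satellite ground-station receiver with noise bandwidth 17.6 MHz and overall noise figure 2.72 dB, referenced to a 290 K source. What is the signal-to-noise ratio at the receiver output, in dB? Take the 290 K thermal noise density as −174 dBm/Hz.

42.1 dB

Noise floor: N = −174 + 10 log₁₀(B) + NF
10 log₁₀(1.76×10⁷) = 72.46 dB
N = −174 + 72.46 + 2.72 = −98.82 dBm
SNR = P_sig − N = −56.7 − (−98.82) = 42.12 dB → 42.1 dB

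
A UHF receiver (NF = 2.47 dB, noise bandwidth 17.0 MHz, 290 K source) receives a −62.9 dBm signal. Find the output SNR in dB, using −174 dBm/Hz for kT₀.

36.3 dB

Noise floor: N = −174 + 10 log₁₀(B) + NF
10 log₁₀(1.70×10⁷) = 72.3 dB
N = −174 + 72.3 + 2.47 = −99.23 dBm
SNR = P_sig − N = −62.9 − (−99.23) = 36.33 dB → 36.3 dB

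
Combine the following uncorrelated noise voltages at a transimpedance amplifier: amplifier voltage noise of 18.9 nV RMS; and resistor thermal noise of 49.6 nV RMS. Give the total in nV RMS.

53.1 nV

Uncorrelated sources add in power (mean-square): V_tot = √(ΣV_i²)
V_tot = √[(1.89×10⁻⁸)² + (4.96×10⁻⁸)²] = 5.31×10⁻⁸ V = 53.1 nV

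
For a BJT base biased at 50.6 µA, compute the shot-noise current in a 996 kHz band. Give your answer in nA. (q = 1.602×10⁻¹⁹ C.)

4.02 nA

I_n = √(2qI·B)
2qI·B = 2 × 1.602×10⁻¹⁹ × 5.06×10⁻⁵ × 9.96×10⁵ = 1.61×10⁻¹⁷ A²
I_n = √(1.61×10⁻¹⁷) = 4.02×10⁻⁹ A = 4.02 nA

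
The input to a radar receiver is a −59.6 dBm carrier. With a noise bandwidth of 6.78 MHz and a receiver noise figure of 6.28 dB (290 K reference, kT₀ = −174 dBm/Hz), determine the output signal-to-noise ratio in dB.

Noise floor: N = −174 + 10 log₁₀(B) + NF
10 log₁₀(6.78×10⁶) = 68.31 dB
N = −174 + 68.31 + 6.28 = −99.41 dBm
SNR = P_sig − N = −59.6 − (−99.41) = 39.81 dB → 39.8 dB

39.8 dB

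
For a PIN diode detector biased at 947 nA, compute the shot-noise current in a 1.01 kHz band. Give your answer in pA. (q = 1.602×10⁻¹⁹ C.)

I_n = √(2qI·B)
2qI·B = 2 × 1.602×10⁻¹⁹ × 9.47×10⁻⁷ × 1.01×10³ = 3.06×10⁻²² A²
I_n = √(3.06×10⁻²²) = 1.75×10⁻¹¹ A = 17.5 pA

17.5 pA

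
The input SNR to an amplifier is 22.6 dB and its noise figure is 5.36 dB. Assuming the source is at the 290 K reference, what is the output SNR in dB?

17.24 dB

By definition F = SNR_in/SNR_out, so in dB: SNR_out = SNR_in − NF
SNR_out = 22.6 − 5.36 = 17.24 dB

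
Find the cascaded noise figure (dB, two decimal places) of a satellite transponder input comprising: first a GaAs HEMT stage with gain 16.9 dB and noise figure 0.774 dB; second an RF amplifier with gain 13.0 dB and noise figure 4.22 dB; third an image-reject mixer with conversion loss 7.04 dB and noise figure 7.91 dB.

Convert to linear (a loss of L dB is a gain of −L dB): F_i = 10^(NF_i/10), G_i = 10^(G_i,dB/10)
  Stage 1: F_1 = 10^(0.774/10) = 1.195, G_1 = 10^(16.9/10) = 48.98
  Stage 2: F_2 = 10^(4.22/10) = 2.642, G_2 = 10^(13.0/10) = 19.95
  Stage 3: F_3 = 10^(7.91/10) = 6.180, G_3 = 10^(−7.04/10) = 0.1977
Friis cascade:
  F = 1.195 + (2.642 − 1)/48.98 + (6.180 − 1)/977.2 = 1.234
NF = 10 log₁₀(1.234) = 0.91 dB

0.91 dB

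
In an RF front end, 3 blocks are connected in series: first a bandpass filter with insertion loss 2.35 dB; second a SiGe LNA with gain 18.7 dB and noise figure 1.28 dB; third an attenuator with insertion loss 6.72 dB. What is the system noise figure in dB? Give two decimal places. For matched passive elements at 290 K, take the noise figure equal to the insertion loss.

Convert to linear (a loss of L dB is a gain of −L dB): F_i = 10^(NF_i/10), G_i = 10^(G_i,dB/10)
  Stage 1: F_1 = 10^(2.35/10) = 1.718, G_1 = 10^(−2.35/10) = 0.5821
  Stage 2: F_2 = 10^(1.28/10) = 1.343, G_2 = 10^(18.7/10) = 74.13
  Stage 3: F_3 = 10^(6.72/10) = 4.699, G_3 = 10^(−6.72/10) = 0.2128
Friis cascade:
  F = 1.718 + (1.343 − 1)/0.5821 + (4.699 − 1)/43.15 = 2.392
NF = 10 log₁₀(2.392) = 3.79 dB

3.79 dB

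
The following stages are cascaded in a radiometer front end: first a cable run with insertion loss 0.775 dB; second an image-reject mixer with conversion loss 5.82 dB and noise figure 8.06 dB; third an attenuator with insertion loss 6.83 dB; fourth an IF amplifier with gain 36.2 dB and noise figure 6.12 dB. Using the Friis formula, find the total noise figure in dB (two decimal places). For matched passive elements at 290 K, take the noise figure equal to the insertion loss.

19.69 dB

Convert to linear (a loss of L dB is a gain of −L dB): F_i = 10^(NF_i/10), G_i = 10^(G_i,dB/10)
  Stage 1: F_1 = 10^(0.775/10) = 1.195, G_1 = 10^(−0.775/10) = 0.8366
  Stage 2: F_2 = 10^(8.06/10) = 6.397, G_2 = 10^(−5.82/10) = 0.2618
  Stage 3: F_3 = 10^(6.83/10) = 4.819, G_3 = 10^(−6.83/10) = 0.2075
  Stage 4: F_4 = 10^(6.12/10) = 4.093, G_4 = 10^(36.2/10) = 4169
Friis cascade:
  F = 1.195 + (6.397 − 1)/0.8366 + (4.819 − 1)/0.2190 + (4.093 − 1)/0.04545 = 93.13
NF = 10 log₁₀(93.13) = 19.69 dB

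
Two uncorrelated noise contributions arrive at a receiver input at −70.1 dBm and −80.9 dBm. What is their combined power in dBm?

−69.8 dBm

Convert to linear, add, convert back:
P₁ = 9.77×10⁻¹¹ W, P₂ = 8.13×10⁻¹² W
P_tot = 1.06×10⁻¹⁰ W → 10 log₁₀(P_tot / 10⁻³) = −69.8 dBm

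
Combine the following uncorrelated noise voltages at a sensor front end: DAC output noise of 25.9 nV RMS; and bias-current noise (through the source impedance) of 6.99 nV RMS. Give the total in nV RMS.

Uncorrelated sources add in power (mean-square): V_tot = √(ΣV_i²)
V_tot = √[(2.59×10⁻⁸)² + (6.99×10⁻⁹)²] = 2.68×10⁻⁸ V = 26.8 nV

26.8 nV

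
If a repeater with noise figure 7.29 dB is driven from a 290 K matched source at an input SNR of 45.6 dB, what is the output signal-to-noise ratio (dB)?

By definition F = SNR_in/SNR_out, so in dB: SNR_out = SNR_in − NF
SNR_out = 45.6 − 7.29 = 38.31 dB

38.31 dB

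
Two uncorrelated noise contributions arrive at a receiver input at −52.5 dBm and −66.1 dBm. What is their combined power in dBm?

−52.3 dBm

Convert to linear, add, convert back:
P₁ = 5.62×10⁻⁹ W, P₂ = 2.45×10⁻¹⁰ W
P_tot = 5.87×10⁻⁹ W → 10 log₁₀(P_tot / 10⁻³) = −52.3 dBm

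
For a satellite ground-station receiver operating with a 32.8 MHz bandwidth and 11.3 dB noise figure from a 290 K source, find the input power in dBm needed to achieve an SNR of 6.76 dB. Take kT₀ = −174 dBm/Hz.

Sensitivity = −174 + 10 log₁₀(B) + NF + SNR_min
= −174 + 75.16 + 11.3 + 6.76
= −80.78 dBm → −80.8 dBm

−80.8 dBm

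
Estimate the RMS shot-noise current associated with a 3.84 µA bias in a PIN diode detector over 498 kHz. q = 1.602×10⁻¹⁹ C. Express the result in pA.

783 pA

I_n = √(2qI·B)
2qI·B = 2 × 1.602×10⁻¹⁹ × 3.84×10⁻⁶ × 4.98×10⁵ = 6.13×10⁻¹⁹ A²
I_n = √(6.13×10⁻¹⁹) = 7.83×10⁻¹⁰ A = 783 pA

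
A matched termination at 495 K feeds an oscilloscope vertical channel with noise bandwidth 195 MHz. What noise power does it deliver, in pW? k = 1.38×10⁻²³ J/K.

P_n = kTB = 1.38×10⁻²³ × 495 × 1.95×10⁸ = 1.33×10⁻¹² W = 1.33 pW

1.33 pW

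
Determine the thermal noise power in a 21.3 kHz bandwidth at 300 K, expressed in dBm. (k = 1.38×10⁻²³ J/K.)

P_n = kTB = 1.38×10⁻²³ × 300 × 2.13×10⁴ = 8.82×10⁻¹⁷ W
In dBm: 10 log₁₀(8.82×10⁻¹⁷ / 10⁻³) = −130.5 dBm

−130.5 dBm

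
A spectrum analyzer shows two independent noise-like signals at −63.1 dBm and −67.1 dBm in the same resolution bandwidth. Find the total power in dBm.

−61.6 dBm

Convert to linear, add, convert back:
P₁ = 4.90×10⁻¹⁰ W, P₂ = 1.95×10⁻¹⁰ W
P_tot = 6.85×10⁻¹⁰ W → 10 log₁₀(P_tot / 10⁻³) = −61.6 dBm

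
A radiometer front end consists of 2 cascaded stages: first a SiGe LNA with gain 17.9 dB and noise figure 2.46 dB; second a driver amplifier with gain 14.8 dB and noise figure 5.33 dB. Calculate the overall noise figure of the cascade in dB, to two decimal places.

Convert to linear (a loss of L dB is a gain of −L dB): F_i = 10^(NF_i/10), G_i = 10^(G_i,dB/10)
  Stage 1: F_1 = 10^(2.46/10) = 1.762, G_1 = 10^(17.9/10) = 61.66
  Stage 2: F_2 = 10^(5.33/10) = 3.412, G_2 = 10^(14.8/10) = 30.20
Friis cascade:
  F = 1.762 + (3.412 − 1)/61.66 = 1.801
NF = 10 log₁₀(1.801) = 2.56 dB

2.56 dB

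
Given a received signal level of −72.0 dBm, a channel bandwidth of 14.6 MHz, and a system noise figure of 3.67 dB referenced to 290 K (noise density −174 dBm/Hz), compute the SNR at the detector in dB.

26.7 dB

Noise floor: N = −174 + 10 log₁₀(B) + NF
10 log₁₀(1.46×10⁷) = 71.64 dB
N = −174 + 71.64 + 3.67 = −98.69 dBm
SNR = P_sig − N = −72.0 − (−98.69) = 26.69 dB → 26.7 dB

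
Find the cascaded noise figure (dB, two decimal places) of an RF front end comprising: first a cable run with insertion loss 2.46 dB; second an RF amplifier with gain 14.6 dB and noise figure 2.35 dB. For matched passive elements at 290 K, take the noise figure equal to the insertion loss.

4.81 dB

Convert to linear (a loss of L dB is a gain of −L dB): F_i = 10^(NF_i/10), G_i = 10^(G_i,dB/10)
  Stage 1: F_1 = 10^(2.46/10) = 1.762, G_1 = 10^(−2.46/10) = 0.5675
  Stage 2: F_2 = 10^(2.35/10) = 1.718, G_2 = 10^(14.6/10) = 28.84
Friis cascade:
  F = 1.762 + (1.718 − 1)/0.5675 = 3.027
NF = 10 log₁₀(3.027) = 4.81 dB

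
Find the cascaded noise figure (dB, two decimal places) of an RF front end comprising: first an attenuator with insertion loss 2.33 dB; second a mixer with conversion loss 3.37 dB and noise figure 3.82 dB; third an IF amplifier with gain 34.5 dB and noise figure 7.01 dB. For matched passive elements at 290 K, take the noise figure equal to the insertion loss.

12.80 dB

Convert to linear (a loss of L dB is a gain of −L dB): F_i = 10^(NF_i/10), G_i = 10^(G_i,dB/10)
  Stage 1: F_1 = 10^(2.33/10) = 1.710, G_1 = 10^(−2.33/10) = 0.5848
  Stage 2: F_2 = 10^(3.82/10) = 2.410, G_2 = 10^(−3.37/10) = 0.4603
  Stage 3: F_3 = 10^(7.01/10) = 5.023, G_3 = 10^(34.5/10) = 2818
Friis cascade:
  F = 1.710 + (2.410 − 1)/0.5848 + (5.023 − 1)/0.2692 = 19.07
NF = 10 log₁₀(19.07) = 12.80 dB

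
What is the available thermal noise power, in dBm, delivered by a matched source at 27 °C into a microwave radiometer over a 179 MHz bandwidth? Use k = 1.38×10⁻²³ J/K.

T = 27 °C + 273.15 = 300.15 K
P_n = kTB = 1.38×10⁻²³ × 300.15 × 1.79×10⁸ = 7.41×10⁻¹³ W
In dBm: 10 log₁₀(7.41×10⁻¹³ / 10⁻³) = −91.3 dBm

−91.3 dBm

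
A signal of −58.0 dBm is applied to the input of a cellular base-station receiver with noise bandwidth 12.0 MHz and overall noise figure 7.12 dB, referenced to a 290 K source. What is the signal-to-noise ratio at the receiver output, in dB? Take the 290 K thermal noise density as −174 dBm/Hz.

38.1 dB

Noise floor: N = −174 + 10 log₁₀(B) + NF
10 log₁₀(1.20×10⁷) = 70.79 dB
N = −174 + 70.79 + 7.12 = −96.09 dBm
SNR = P_sig − N = −58.0 − (−96.09) = 38.09 dB → 38.1 dB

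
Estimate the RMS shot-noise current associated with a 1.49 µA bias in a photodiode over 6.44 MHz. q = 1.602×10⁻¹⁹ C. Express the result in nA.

1.75 nA

I_n = √(2qI·B)
2qI·B = 2 × 1.602×10⁻¹⁹ × 1.49×10⁻⁶ × 6.44×10⁶ = 3.07×10⁻¹⁸ A²
I_n = √(3.07×10⁻¹⁸) = 1.75×10⁻⁹ A = 1.75 nA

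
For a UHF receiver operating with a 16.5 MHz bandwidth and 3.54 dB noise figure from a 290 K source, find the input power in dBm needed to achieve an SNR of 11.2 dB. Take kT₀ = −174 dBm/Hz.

Sensitivity = −174 + 10 log₁₀(B) + NF + SNR_min
= −174 + 72.17 + 3.54 + 11.2
= −87.09 dBm → −87.1 dBm

−87.1 dBm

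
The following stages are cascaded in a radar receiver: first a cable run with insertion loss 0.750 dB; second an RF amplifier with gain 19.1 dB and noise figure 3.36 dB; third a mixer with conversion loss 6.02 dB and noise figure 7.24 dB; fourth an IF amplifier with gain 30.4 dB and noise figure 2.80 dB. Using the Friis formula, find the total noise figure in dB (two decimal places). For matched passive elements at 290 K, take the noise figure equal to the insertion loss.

4.30 dB

Convert to linear (a loss of L dB is a gain of −L dB): F_i = 10^(NF_i/10), G_i = 10^(G_i,dB/10)
  Stage 1: F_1 = 10^(0.750/10) = 1.189, G_1 = 10^(−0.750/10) = 0.8414
  Stage 2: F_2 = 10^(3.36/10) = 2.168, G_2 = 10^(19.1/10) = 81.28
  Stage 3: F_3 = 10^(7.24/10) = 5.297, G_3 = 10^(−6.02/10) = 0.2500
  Stage 4: F_4 = 10^(2.80/10) = 1.905, G_4 = 10^(30.4/10) = 1096
Friis cascade:
  F = 1.189 + (2.168 − 1)/0.8414 + (5.297 − 1)/68.39 + (1.905 − 1)/17.10 = 2.692
NF = 10 log₁₀(2.692) = 4.30 dB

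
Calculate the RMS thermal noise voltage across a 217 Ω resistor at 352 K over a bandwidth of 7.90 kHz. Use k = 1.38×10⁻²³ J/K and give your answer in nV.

183 nV

V_n = √(4kTRB)
4kTRB = 4 × 1.38×10⁻²³ × 352 × 2.17×10² × 7.90×10³ = 3.33×10⁻¹⁴ V²
V_n = √(3.33×10⁻¹⁴) = 1.83×10⁻⁷ V = 183 nV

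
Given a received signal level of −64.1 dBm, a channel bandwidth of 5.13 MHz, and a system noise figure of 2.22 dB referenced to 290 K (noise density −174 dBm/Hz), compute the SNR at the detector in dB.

Noise floor: N = −174 + 10 log₁₀(B) + NF
10 log₁₀(5.13×10⁶) = 67.1 dB
N = −174 + 67.1 + 2.22 = −104.68 dBm
SNR = P_sig − N = −64.1 − (−104.68) = 40.58 dB → 40.6 dB

40.6 dB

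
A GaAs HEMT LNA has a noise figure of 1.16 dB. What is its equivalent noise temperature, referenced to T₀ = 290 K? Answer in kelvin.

88.8 K

F = 10^(1.16/10) = 1.30617
T_e = (F − 1)·T₀ = (1.30617 − 1) × 290 = 88.8 K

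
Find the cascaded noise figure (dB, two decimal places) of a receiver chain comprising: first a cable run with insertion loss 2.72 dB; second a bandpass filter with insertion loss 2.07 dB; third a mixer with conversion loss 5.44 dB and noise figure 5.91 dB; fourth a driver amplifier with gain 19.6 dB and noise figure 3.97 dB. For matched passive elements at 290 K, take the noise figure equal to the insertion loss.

14.39 dB

Convert to linear (a loss of L dB is a gain of −L dB): F_i = 10^(NF_i/10), G_i = 10^(G_i,dB/10)
  Stage 1: F_1 = 10^(2.72/10) = 1.871, G_1 = 10^(−2.72/10) = 0.5346
  Stage 2: F_2 = 10^(2.07/10) = 1.611, G_2 = 10^(−2.07/10) = 0.6209
  Stage 3: F_3 = 10^(5.91/10) = 3.899, G_3 = 10^(−5.44/10) = 0.2858
  Stage 4: F_4 = 10^(3.97/10) = 2.495, G_4 = 10^(19.6/10) = 91.20
Friis cascade:
  F = 1.871 + (1.611 − 1)/0.5346 + (3.899 − 1)/0.3319 + (2.495 − 1)/0.09484 = 27.51
NF = 10 log₁₀(27.51) = 14.39 dB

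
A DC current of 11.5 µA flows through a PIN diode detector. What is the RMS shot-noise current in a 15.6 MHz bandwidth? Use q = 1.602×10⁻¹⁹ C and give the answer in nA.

7.58 nA

I_n = √(2qI·B)
2qI·B = 2 × 1.602×10⁻¹⁹ × 1.15×10⁻⁵ × 1.56×10⁷ = 5.75×10⁻¹⁷ A²
I_n = √(5.75×10⁻¹⁷) = 7.58×10⁻⁹ A = 7.58 nA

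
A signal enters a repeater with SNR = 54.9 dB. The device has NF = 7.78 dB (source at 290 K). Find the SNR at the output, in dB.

By definition F = SNR_in/SNR_out, so in dB: SNR_out = SNR_in − NF
SNR_out = 54.9 − 7.78 = 47.12 dB

47.12 dB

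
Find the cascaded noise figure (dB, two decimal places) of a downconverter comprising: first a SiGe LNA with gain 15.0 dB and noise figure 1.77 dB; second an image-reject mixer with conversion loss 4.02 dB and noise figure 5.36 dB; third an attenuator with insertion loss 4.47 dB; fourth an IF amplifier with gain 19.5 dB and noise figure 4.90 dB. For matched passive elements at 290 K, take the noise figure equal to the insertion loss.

3.41 dB

Convert to linear (a loss of L dB is a gain of −L dB): F_i = 10^(NF_i/10), G_i = 10^(G_i,dB/10)
  Stage 1: F_1 = 10^(1.77/10) = 1.503, G_1 = 10^(15.0/10) = 31.62
  Stage 2: F_2 = 10^(5.36/10) = 3.436, G_2 = 10^(−4.02/10) = 0.3963
  Stage 3: F_3 = 10^(4.47/10) = 2.799, G_3 = 10^(−4.47/10) = 0.3573
  Stage 4: F_4 = 10^(4.90/10) = 3.090, G_4 = 10^(19.5/10) = 89.13
Friis cascade:
  F = 1.503 + (3.436 − 1)/31.62 + (2.799 − 1)/12.53 + (3.090 − 1)/4.477 = 2.191
NF = 10 log₁₀(2.191) = 3.41 dB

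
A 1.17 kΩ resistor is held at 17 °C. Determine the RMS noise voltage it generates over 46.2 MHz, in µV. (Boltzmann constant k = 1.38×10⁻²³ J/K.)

T = 17 °C + 273.15 = 290.15 K
V_n = √(4kTRB)
4kTRB = 4 × 1.38×10⁻²³ × 290.15 × 1.17×10³ × 4.62×10⁷ = 8.66×10⁻¹⁰ V²
V_n = √(8.66×10⁻¹⁰) = 2.94×10⁻⁵ V = 29.4 µV

29.4 µV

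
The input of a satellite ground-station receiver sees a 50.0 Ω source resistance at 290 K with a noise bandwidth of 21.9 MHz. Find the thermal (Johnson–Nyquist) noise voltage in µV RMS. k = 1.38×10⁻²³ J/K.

4.19 µV

V_n = √(4kTRB)
4kTRB = 4 × 1.38×10⁻²³ × 290 × 5.00×10¹ × 2.19×10⁷ = 1.75×10⁻¹¹ V²
V_n = √(1.75×10⁻¹¹) = 4.19×10⁻⁶ V = 4.19 µV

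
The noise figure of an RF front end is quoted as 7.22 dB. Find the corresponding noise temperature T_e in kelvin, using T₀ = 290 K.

1239 K

F = 10^(7.22/10) = 5.2723
T_e = (F − 1)·T₀ = (5.2723 − 1) × 290 = 1239 K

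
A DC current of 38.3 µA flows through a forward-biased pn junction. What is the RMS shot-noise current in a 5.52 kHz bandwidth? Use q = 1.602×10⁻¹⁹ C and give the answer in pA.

260 pA

I_n = √(2qI·B)
2qI·B = 2 × 1.602×10⁻¹⁹ × 3.83×10⁻⁵ × 5.52×10³ = 6.77×10⁻²⁰ A²
I_n = √(6.77×10⁻²⁰) = 2.60×10⁻¹⁰ A = 260 pA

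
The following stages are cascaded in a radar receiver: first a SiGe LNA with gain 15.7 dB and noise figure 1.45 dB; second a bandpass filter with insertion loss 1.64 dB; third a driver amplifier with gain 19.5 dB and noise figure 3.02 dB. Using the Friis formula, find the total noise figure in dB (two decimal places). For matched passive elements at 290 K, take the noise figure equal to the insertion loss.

Convert to linear (a loss of L dB is a gain of −L dB): F_i = 10^(NF_i/10), G_i = 10^(G_i,dB/10)
  Stage 1: F_1 = 10^(1.45/10) = 1.396, G_1 = 10^(15.7/10) = 37.15
  Stage 2: F_2 = 10^(1.64/10) = 1.459, G_2 = 10^(−1.64/10) = 0.6855
  Stage 3: F_3 = 10^(3.02/10) = 2.004, G_3 = 10^(19.5/10) = 89.13
Friis cascade:
  F = 1.396 + (1.459 − 1)/37.15 + (2.004 − 1)/25.47 = 1.448
NF = 10 log₁₀(1.448) = 1.61 dB

1.61 dB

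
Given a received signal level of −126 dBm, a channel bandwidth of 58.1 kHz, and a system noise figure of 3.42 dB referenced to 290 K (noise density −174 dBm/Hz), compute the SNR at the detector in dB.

−3.1 dB

Noise floor: N = −174 + 10 log₁₀(B) + NF
10 log₁₀(5.81×10⁴) = 47.64 dB
N = −174 + 47.64 + 3.42 = −122.94 dBm
SNR = P_sig − N = −126 − (−122.94) = −3.06 dB → −3.1 dB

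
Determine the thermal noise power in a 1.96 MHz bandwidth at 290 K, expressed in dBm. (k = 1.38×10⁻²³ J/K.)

−111.1 dBm

P_n = kTB = 1.38×10⁻²³ × 290 × 1.96×10⁶ = 7.84×10⁻¹⁵ W
In dBm: 10 log₁₀(7.84×10⁻¹⁵ / 10⁻³) = −111.1 dBm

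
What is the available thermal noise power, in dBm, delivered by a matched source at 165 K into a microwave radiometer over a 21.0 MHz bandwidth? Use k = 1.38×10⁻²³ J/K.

−103.2 dBm

P_n = kTB = 1.38×10⁻²³ × 165 × 2.10×10⁷ = 4.78×10⁻¹⁴ W
In dBm: 10 log₁₀(4.78×10⁻¹⁴ / 10⁻³) = −103.2 dBm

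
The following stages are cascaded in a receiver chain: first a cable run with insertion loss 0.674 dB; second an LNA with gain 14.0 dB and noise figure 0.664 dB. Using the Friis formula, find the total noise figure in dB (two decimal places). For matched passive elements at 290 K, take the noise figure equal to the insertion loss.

Convert to linear (a loss of L dB is a gain of −L dB): F_i = 10^(NF_i/10), G_i = 10^(G_i,dB/10)
  Stage 1: F_1 = 10^(0.674/10) = 1.168, G_1 = 10^(−0.674/10) = 0.8562
  Stage 2: F_2 = 10^(0.664/10) = 1.165, G_2 = 10^(14.0/10) = 25.12
Friis cascade:
  F = 1.168 + (1.165 − 1)/0.8562 = 1.361
NF = 10 log₁₀(1.361) = 1.34 dB

1.34 dB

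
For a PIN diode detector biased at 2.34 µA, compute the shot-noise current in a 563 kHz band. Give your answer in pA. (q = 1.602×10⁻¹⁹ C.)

650 pA

I_n = √(2qI·B)
2qI·B = 2 × 1.602×10⁻¹⁹ × 2.34×10⁻⁶ × 5.63×10⁵ = 4.22×10⁻¹⁹ A²
I_n = √(4.22×10⁻¹⁹) = 6.50×10⁻¹⁰ A = 650 pA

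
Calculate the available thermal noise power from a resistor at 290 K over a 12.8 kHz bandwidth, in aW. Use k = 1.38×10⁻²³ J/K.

P_n = kTB = 1.38×10⁻²³ × 290 × 1.28×10⁴ = 5.12×10⁻¹⁷ W = 51.2 aW

51.2 aW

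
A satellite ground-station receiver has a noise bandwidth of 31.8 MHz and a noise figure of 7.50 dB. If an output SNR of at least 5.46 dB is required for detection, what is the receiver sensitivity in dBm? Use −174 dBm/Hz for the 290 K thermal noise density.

Sensitivity = −174 + 10 log₁₀(B) + NF + SNR_min
= −174 + 75.02 + 7.50 + 5.46
= −86.02 dBm → −86.0 dBm

−86.0 dBm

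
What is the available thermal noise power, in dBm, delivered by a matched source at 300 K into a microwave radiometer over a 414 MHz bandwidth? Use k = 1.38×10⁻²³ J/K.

P_n = kTB = 1.38×10⁻²³ × 300 × 4.14×10⁸ = 1.71×10⁻¹² W
In dBm: 10 log₁₀(1.71×10⁻¹² / 10⁻³) = −87.7 dBm

−87.7 dBm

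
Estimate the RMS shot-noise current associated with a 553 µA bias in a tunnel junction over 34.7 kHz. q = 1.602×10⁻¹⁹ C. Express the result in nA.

2.48 nA

I_n = √(2qI·B)
2qI·B = 2 × 1.602×10⁻¹⁹ × 5.53×10⁻⁴ × 3.47×10⁴ = 6.15×10⁻¹⁸ A²
I_n = √(6.15×10⁻¹⁸) = 2.48×10⁻⁹ A = 2.48 nA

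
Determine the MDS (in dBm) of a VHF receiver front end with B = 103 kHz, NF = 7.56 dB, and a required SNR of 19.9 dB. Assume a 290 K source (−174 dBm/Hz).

Sensitivity = −174 + 10 log₁₀(B) + NF + SNR_min
= −174 + 50.13 + 7.56 + 19.9
= −96.41 dBm → −96.4 dBm

−96.4 dBm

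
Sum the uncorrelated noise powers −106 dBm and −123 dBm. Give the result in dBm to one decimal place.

Convert to linear, add, convert back:
P₁ = 2.51×10⁻¹⁴ W, P₂ = 5.01×10⁻¹⁶ W
P_tot = 2.56×10⁻¹⁴ W → 10 log₁₀(P_tot / 10⁻³) = −105.9 dBm

−105.9 dBm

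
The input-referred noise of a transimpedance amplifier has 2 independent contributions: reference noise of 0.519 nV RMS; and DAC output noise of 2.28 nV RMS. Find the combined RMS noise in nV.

Uncorrelated sources add in power (mean-square): V_tot = √(ΣV_i²)
V_tot = √[(5.19×10⁻¹⁰)² + (2.28×10⁻⁹)²] = 2.34×10⁻⁹ V = 2.34 nV

2.34 nV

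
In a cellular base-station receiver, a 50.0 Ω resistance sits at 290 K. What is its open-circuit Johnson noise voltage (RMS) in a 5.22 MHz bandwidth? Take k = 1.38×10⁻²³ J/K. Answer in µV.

V_n = √(4kTRB)
4kTRB = 4 × 1.38×10⁻²³ × 290 × 5.00×10¹ × 5.22×10⁶ = 4.18×10⁻¹² V²
V_n = √(4.18×10⁻¹²) = 2.04×10⁻⁶ V = 2.04 µV

2.04 µV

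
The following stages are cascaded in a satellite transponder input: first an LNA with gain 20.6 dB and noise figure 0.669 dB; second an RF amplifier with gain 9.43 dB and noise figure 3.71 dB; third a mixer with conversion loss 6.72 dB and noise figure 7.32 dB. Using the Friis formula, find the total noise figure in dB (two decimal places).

Convert to linear (a loss of L dB is a gain of −L dB): F_i = 10^(NF_i/10), G_i = 10^(G_i,dB/10)
  Stage 1: F_1 = 10^(0.669/10) = 1.167, G_1 = 10^(20.6/10) = 114.8
  Stage 2: F_2 = 10^(3.71/10) = 2.350, G_2 = 10^(9.43/10) = 8.770
  Stage 3: F_3 = 10^(7.32/10) = 5.395, G_3 = 10^(−6.72/10) = 0.2128
Friis cascade:
  F = 1.167 + (2.350 − 1)/114.8 + (5.395 − 1)/1007 = 1.183
NF = 10 log₁₀(1.183) = 0.73 dB

0.73 dB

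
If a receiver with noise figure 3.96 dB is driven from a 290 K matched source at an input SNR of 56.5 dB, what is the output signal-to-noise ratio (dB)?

By definition F = SNR_in/SNR_out, so in dB: SNR_out = SNR_in − NF
SNR_out = 56.5 − 3.96 = 52.54 dB

52.54 dB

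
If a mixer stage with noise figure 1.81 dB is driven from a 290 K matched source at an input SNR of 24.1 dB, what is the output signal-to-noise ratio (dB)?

By definition F = SNR_in/SNR_out, so in dB: SNR_out = SNR_in − NF
SNR_out = 24.1 − 1.81 = 22.29 dB

22.29 dB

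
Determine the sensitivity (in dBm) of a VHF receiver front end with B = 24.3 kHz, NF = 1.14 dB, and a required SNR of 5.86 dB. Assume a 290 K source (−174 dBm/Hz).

Sensitivity = −174 + 10 log₁₀(B) + NF + SNR_min
= −174 + 43.86 + 1.14 + 5.86
= −123.14 dBm → −123.1 dBm

−123.1 dBm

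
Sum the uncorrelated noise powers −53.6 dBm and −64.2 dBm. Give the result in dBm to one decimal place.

Convert to linear, add, convert back:
P₁ = 4.37×10⁻⁹ W, P₂ = 3.80×10⁻¹⁰ W
P_tot = 4.75×10⁻⁹ W → 10 log₁₀(P_tot / 10⁻³) = −53.2 dBm

−53.2 dBm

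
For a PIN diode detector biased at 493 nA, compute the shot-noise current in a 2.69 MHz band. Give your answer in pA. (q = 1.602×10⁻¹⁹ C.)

I_n = √(2qI·B)
2qI·B = 2 × 1.602×10⁻¹⁹ × 4.93×10⁻⁷ × 2.69×10⁶ = 4.25×10⁻¹⁹ A²
I_n = √(4.25×10⁻¹⁹) = 6.52×10⁻¹⁰ A = 652 pA

652 pA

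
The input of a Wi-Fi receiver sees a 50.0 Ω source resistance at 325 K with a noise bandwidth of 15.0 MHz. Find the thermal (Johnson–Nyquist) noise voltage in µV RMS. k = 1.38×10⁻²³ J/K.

V_n = √(4kTRB)
4kTRB = 4 × 1.38×10⁻²³ × 325 × 5.00×10¹ × 1.50×10⁷ = 1.35×10⁻¹¹ V²
V_n = √(1.35×10⁻¹¹) = 3.67×10⁻⁶ V = 3.67 µV

3.67 µV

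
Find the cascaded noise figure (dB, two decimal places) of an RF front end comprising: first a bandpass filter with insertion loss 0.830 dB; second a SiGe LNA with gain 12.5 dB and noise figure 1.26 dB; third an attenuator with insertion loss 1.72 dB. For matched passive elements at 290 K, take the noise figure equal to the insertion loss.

Convert to linear (a loss of L dB is a gain of −L dB): F_i = 10^(NF_i/10), G_i = 10^(G_i,dB/10)
  Stage 1: F_1 = 10^(0.830/10) = 1.211, G_1 = 10^(−0.830/10) = 0.8260
  Stage 2: F_2 = 10^(1.26/10) = 1.337, G_2 = 10^(12.5/10) = 17.78
  Stage 3: F_3 = 10^(1.72/10) = 1.486, G_3 = 10^(−1.72/10) = 0.6730
Friis cascade:
  F = 1.211 + (1.337 − 1)/0.8260 + (1.486 − 1)/14.69 = 1.651
NF = 10 log₁₀(1.651) = 2.18 dB

2.18 dB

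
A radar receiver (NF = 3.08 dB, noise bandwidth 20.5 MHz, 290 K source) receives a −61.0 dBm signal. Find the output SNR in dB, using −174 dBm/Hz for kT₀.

36.8 dB

Noise floor: N = −174 + 10 log₁₀(B) + NF
10 log₁₀(2.05×10⁷) = 73.12 dB
N = −174 + 73.12 + 3.08 = −97.80 dBm
SNR = P_sig − N = −61.0 − (−97.80) = 36.80 dB → 36.8 dB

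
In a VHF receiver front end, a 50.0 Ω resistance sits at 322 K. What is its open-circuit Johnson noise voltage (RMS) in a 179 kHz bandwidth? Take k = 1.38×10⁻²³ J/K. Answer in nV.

V_n = √(4kTRB)
4kTRB = 4 × 1.38×10⁻²³ × 322 × 5.00×10¹ × 1.79×10⁵ = 1.59×10⁻¹³ V²
V_n = √(1.59×10⁻¹³) = 3.99×10⁻⁷ V = 399 nV

399 nV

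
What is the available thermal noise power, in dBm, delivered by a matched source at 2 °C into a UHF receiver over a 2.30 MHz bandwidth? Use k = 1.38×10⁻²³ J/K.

−110.6 dBm

T = 2 °C + 273.15 = 275.15 K
P_n = kTB = 1.38×10⁻²³ × 275.15 × 2.30×10⁶ = 8.73×10⁻¹⁵ W
In dBm: 10 log₁₀(8.73×10⁻¹⁵ / 10⁻³) = −110.6 dBm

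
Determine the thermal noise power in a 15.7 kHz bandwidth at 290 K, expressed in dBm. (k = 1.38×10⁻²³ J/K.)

P_n = kTB = 1.38×10⁻²³ × 290 × 1.57×10⁴ = 6.28×10⁻¹⁷ W
In dBm: 10 log₁₀(6.28×10⁻¹⁷ / 10⁻³) = −132.0 dBm

−132.0 dBm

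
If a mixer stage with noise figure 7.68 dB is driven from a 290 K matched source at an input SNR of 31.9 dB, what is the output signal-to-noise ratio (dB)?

24.22 dB

By definition F = SNR_in/SNR_out, so in dB: SNR_out = SNR_in − NF
SNR_out = 31.9 − 7.68 = 24.22 dB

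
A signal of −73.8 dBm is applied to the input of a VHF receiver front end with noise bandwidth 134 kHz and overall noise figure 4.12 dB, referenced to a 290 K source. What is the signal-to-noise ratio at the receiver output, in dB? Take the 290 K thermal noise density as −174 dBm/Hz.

44.8 dB

Noise floor: N = −174 + 10 log₁₀(B) + NF
10 log₁₀(1.34×10⁵) = 51.27 dB
N = −174 + 51.27 + 4.12 = −118.61 dBm
SNR = P_sig − N = −73.8 − (−118.61) = 44.81 dB → 44.8 dB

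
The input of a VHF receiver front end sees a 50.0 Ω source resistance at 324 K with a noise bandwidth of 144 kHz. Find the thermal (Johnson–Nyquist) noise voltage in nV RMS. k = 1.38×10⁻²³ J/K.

359 nV

V_n = √(4kTRB)
4kTRB = 4 × 1.38×10⁻²³ × 324 × 5.00×10¹ × 1.44×10⁵ = 1.29×10⁻¹³ V²
V_n = √(1.29×10⁻¹³) = 3.59×10⁻⁷ V = 359 nV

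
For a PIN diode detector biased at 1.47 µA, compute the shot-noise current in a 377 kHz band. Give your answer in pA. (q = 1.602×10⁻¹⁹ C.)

I_n = √(2qI·B)
2qI·B = 2 × 1.602×10⁻¹⁹ × 1.47×10⁻⁶ × 3.77×10⁵ = 1.78×10⁻¹⁹ A²
I_n = √(1.78×10⁻¹⁹) = 4.21×10⁻¹⁰ A = 421 pA

421 pA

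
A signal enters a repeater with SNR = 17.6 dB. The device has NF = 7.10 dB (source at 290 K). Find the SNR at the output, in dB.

10.50 dB

By definition F = SNR_in/SNR_out, so in dB: SNR_out = SNR_in − NF
SNR_out = 17.6 − 7.10 = 10.50 dB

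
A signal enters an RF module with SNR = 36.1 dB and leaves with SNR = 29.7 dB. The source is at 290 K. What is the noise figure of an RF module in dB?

6.4 dB

NF (dB) = SNR_in(dB) − SNR_out(dB) when the source is at T₀
NF = 36.1 − 29.7 = 6.4 dB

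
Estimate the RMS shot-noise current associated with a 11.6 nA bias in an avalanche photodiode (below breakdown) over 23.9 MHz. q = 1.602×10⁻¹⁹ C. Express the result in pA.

I_n = √(2qI·B)
2qI·B = 2 × 1.602×10⁻¹⁹ × 1.16×10⁻⁸ × 2.39×10⁷ = 8.88×10⁻²⁰ A²
I_n = √(8.88×10⁻²⁰) = 2.98×10⁻¹⁰ A = 298 pA

298 pA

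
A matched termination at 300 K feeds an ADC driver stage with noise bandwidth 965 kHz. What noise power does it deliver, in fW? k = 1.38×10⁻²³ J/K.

4.00 fW

P_n = kTB = 1.38×10⁻²³ × 300 × 9.65×10⁵ = 4.00×10⁻¹⁵ W = 4.00 fW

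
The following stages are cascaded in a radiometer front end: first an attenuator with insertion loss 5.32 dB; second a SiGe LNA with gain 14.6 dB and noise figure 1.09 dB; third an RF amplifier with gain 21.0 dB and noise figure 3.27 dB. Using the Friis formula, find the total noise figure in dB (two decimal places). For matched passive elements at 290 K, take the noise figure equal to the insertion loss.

Convert to linear (a loss of L dB is a gain of −L dB): F_i = 10^(NF_i/10), G_i = 10^(G_i,dB/10)
  Stage 1: F_1 = 10^(5.32/10) = 3.404, G_1 = 10^(−5.32/10) = 0.2938
  Stage 2: F_2 = 10^(1.09/10) = 1.285, G_2 = 10^(14.6/10) = 28.84
  Stage 3: F_3 = 10^(3.27/10) = 2.123, G_3 = 10^(21.0/10) = 125.9
Friis cascade:
  F = 3.404 + (1.285 − 1)/0.2938 + (2.123 − 1)/8.472 = 4.508
NF = 10 log₁₀(4.508) = 6.54 dB

6.54 dB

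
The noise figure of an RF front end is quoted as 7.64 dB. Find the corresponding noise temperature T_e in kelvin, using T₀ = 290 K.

1394 K

F = 10^(7.64/10) = 5.80764
T_e = (F − 1)·T₀ = (5.80764 − 1) × 290 = 1394 K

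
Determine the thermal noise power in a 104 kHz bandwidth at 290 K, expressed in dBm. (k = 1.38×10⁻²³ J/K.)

P_n = kTB = 1.38×10⁻²³ × 290 × 1.04×10⁵ = 4.16×10⁻¹⁶ W
In dBm: 10 log₁₀(4.16×10⁻¹⁶ / 10⁻³) = −123.8 dBm

−123.8 dBm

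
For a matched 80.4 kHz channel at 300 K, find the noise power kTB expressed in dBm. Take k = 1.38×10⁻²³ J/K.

−124.8 dBm

P_n = kTB = 1.38×10⁻²³ × 300 × 8.04×10⁴ = 3.33×10⁻¹⁶ W
In dBm: 10 log₁₀(3.33×10⁻¹⁶ / 10⁻³) = −124.8 dBm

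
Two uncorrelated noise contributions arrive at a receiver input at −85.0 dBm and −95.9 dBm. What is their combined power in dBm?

−84.7 dBm

Convert to linear, add, convert back:
P₁ = 3.16×10⁻¹² W, P₂ = 2.57×10⁻¹³ W
P_tot = 3.42×10⁻¹² W → 10 log₁₀(P_tot / 10⁻³) = −84.7 dBm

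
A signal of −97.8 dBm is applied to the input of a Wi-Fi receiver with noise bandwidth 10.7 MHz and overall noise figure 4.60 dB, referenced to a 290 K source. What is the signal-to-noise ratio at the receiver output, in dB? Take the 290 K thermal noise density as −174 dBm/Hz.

Noise floor: N = −174 + 10 log₁₀(B) + NF
10 log₁₀(1.07×10⁷) = 70.29 dB
N = −174 + 70.29 + 4.60 = −99.11 dBm
SNR = P_sig − N = −97.8 − (−99.11) = 1.31 dB → 1.3 dB

1.3 dB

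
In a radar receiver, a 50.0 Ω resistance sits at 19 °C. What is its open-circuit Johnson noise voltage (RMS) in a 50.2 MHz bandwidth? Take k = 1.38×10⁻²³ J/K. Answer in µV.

6.36 µV

T = 19 °C + 273.15 = 292.15 K
V_n = √(4kTRB)
4kTRB = 4 × 1.38×10⁻²³ × 292.15 × 5.00×10¹ × 5.02×10⁷ = 4.05×10⁻¹¹ V²
V_n = √(4.05×10⁻¹¹) = 6.36×10⁻⁶ V = 6.36 µV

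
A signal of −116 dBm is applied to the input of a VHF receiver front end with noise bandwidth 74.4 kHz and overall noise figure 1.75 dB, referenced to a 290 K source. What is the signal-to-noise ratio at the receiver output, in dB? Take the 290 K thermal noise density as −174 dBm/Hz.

Noise floor: N = −174 + 10 log₁₀(B) + NF
10 log₁₀(7.44×10⁴) = 48.72 dB
N = −174 + 48.72 + 1.75 = −123.53 dBm
SNR = P_sig − N = −116 − (−123.53) = 7.53 dB → 7.5 dB

7.5 dB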